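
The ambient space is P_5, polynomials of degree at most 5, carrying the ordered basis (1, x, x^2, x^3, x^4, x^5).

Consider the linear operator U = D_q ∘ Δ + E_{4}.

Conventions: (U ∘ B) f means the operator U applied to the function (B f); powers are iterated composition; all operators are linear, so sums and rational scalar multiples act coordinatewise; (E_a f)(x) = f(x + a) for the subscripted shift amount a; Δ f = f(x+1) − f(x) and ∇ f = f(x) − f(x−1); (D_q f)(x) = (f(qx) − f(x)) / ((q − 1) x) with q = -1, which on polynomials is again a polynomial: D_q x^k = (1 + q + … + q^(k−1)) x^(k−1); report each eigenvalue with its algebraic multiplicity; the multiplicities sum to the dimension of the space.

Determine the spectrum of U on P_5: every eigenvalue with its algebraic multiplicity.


λ = 1 (multiplicity 6)

image of 1: 1
image of x: x + 4
image of x^2: x^2 + 8x + 18
image of x^3: x^3 + 12x^2 + 48x + 67
image of x^4: x^4 + 16x^3 + 100x^2 + 256x + 260
image of x^5: x^5 + 20x^4 + 160x^3 + 650x^2 + 1280x + 1029
the matrix is upper triangular; its diagonal is (1, 1, 1, 1, 1, 1)
for a triangular matrix the eigenvalues are the diagonal entries, with algebraic multiplicity their repetition count


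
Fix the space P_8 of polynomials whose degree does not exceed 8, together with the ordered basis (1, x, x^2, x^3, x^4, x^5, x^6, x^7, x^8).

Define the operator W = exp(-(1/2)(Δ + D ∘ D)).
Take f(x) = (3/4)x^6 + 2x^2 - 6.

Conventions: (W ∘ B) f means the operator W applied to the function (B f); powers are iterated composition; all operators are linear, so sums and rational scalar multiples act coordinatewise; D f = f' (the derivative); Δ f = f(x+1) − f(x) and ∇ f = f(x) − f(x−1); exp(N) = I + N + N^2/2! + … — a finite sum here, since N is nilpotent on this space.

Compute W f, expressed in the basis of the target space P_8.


order-1 term: -(9/4)x^5 - (135/8)x^4 - (15/2)x^3 - (45/8)x^2 - (17/4)x - 27/8
order-2 term: (45/16)x^4 + (135/4)x^3 + (1395/16)x^2 + (315/8)x + 191/16
order-3 term: -(15/8)x^3 - (405/16)x^2 - (1305/16)x - 225/4
order-4 term: (45/64)x^2 + (135/16)x + 1275/64
order-5 term: -(9/64)x - 135/128
order-6 term: 3/256
the series for exp(-(1/2)(Δ + D ∘ D)) f terminates at order 6
exp(-(1/2)(Δ + D ∘ D)) f = (3/4)x^6 - (9/4)x^5 - (225/16)x^4 + (195/8)x^3 + (3773/64)x^2 - (2441/64)x - 8911/256

the result is g(x) = (3/4)x^6 - (9/4)x^5 - (225/16)x^4 + (195/8)x^3 + (3773/64)x^2 - (2441/64)x - 8911/256


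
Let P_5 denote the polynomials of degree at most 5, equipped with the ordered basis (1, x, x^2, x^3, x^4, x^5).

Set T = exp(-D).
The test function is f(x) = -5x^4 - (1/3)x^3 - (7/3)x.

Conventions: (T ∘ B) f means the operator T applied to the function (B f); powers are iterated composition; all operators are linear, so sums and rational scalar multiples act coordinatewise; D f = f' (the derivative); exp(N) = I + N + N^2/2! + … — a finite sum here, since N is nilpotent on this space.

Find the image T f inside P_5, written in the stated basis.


order-1 term: 20x^3 + x^2 + 7/3
order-2 term: -30x^2 - x
order-3 term: 20x + 1/3
order-4 term: -5
the series for exp(-D) f terminates at order 4
exp(-D) f = -5x^4 + (59/3)x^3 - 29x^2 + (50/3)x - 7/3

the result is g(x) = -5x^4 + (59/3)x^3 - 29x^2 + (50/3)x - 7/3


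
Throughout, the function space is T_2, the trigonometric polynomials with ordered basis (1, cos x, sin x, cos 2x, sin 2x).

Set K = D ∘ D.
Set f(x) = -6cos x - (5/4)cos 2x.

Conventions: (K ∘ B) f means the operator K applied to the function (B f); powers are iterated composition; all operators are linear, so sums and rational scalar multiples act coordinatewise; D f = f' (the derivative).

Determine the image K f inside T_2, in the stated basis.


D f = 6sin x + (5/2)sin 2x
D D f = 6cos x + 5cos 2x

the result is g(x) = 6cos x + 5cos 2x


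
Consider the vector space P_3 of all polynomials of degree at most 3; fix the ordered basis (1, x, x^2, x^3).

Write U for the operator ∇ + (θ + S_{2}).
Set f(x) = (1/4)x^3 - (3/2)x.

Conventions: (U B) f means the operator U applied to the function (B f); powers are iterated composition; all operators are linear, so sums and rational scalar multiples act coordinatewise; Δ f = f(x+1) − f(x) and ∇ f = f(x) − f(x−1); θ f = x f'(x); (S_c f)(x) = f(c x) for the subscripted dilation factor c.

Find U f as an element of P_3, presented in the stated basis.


∇ f = (3/4)x^2 - (3/4)x - 5/4
θ f = (3/4)x^3 - (3/2)x
S_{2} f = 2x^3 - 3x
(θ + S_{2}) f = (11/4)x^3 - (9/2)x
(∇ + (θ + S_{2})) f = (11/4)x^3 + (3/4)x^2 - (21/4)x - 5/4

the image equals g(x) = (11/4)x^3 + (3/4)x^2 - (21/4)x - 5/4


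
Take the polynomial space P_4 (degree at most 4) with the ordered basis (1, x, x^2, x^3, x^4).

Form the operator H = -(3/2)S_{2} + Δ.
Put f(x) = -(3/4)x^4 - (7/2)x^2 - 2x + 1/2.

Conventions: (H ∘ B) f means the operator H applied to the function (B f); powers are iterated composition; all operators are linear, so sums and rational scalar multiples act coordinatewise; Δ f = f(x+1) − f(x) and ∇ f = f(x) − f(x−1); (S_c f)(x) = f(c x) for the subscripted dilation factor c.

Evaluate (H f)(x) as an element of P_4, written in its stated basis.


g(x) = 18x^4 - 3x^3 + (33/2)x^2 - 4x - 7

S_{2} f = -12x^4 - 14x^2 - 4x + 1/2
(-(3/2)S_{2}) f = 18x^4 + 21x^2 + 6x - 3/4
Δ f = -3x^3 - (9/2)x^2 - 10x - 25/4
(-(3/2)S_{2} + Δ) f = 18x^4 - 3x^3 + (33/2)x^2 - 4x - 7


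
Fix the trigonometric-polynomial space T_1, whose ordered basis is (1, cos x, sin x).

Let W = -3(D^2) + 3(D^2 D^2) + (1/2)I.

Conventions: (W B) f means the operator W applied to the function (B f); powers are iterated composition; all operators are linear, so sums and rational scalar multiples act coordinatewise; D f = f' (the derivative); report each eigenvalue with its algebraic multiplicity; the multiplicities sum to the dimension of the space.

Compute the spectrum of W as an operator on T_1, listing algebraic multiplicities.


λ = 1/2 (multiplicity 1), λ = 13/2 (multiplicity 2)

image of 1: 1/2
image of cos x: (13/2)cos x
image of sin x: (13/2)sin x
the matrix is diagonal; its diagonal is (1/2, 13/2, 13/2)
for a triangular matrix the eigenvalues are the diagonal entries, with algebraic multiplicity their repetition count


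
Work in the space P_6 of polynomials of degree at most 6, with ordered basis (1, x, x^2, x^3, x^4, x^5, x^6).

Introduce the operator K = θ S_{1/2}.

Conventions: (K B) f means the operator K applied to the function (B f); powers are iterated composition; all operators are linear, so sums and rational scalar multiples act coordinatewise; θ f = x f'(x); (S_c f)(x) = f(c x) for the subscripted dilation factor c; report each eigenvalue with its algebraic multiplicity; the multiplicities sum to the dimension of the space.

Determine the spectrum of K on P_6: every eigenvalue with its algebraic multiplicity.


λ = 0 (multiplicity 1), λ = 3/32 (multiplicity 1), λ = 5/32 (multiplicity 1), λ = 1/4 (multiplicity 1), λ = 3/8 (multiplicity 1), λ = 1/2 (multiplicity 2)

image of 1: 0
image of x: (1/2)x
image of x^2: (1/2)x^2
image of x^3: (3/8)x^3
image of x^4: (1/4)x^4
image of x^5: (5/32)x^5
image of x^6: (3/32)x^6
the matrix is upper triangular; its diagonal is (0, 1/2, 1/2, 3/8, 1/4, 5/32, 3/32)
for a triangular matrix the eigenvalues are the diagonal entries, with algebraic multiplicity their repetition count


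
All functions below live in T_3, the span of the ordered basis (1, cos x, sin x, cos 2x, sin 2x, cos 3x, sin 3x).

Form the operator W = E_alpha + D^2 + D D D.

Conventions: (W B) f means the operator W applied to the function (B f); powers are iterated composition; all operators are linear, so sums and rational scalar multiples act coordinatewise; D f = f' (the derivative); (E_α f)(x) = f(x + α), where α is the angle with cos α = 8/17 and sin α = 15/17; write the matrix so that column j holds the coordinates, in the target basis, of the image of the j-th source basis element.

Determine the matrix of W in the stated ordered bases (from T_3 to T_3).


image of 1: 1
image of cos x: -(9/17)cos x + (2/17)sin x
image of sin x: -(2/17)cos x - (9/17)sin x
image of cos 2x: -(1317/289)cos 2x + (2072/289)sin 2x
image of sin 2x: -(2072/289)cos 2x - (1317/289)sin 2x
image of cos 3x: -(49105/4913)cos 3x + (133146/4913)sin 3x
image of sin 3x: -(133146/4913)cos 3x - (49105/4913)sin 3x
each image's coordinates form column j of the matrix

the matrix is [[1, 0, 0, 0, 0, 0, 0]; [0, -9/17, -2/17, 0, 0, 0, 0]; [0, 2/17, -9/17, 0, 0, 0, 0]; [0, 0, 0, -1317/289, -2072/289, 0, 0]; [0, 0, 0, 2072/289, -1317/289, 0, 0]; [0, 0, 0, 0, 0, -49105/4913, -133146/4913]; [0, 0, 0, 0, 0, 133146/4913, -49105/4913]] (rows listed top to bottom)


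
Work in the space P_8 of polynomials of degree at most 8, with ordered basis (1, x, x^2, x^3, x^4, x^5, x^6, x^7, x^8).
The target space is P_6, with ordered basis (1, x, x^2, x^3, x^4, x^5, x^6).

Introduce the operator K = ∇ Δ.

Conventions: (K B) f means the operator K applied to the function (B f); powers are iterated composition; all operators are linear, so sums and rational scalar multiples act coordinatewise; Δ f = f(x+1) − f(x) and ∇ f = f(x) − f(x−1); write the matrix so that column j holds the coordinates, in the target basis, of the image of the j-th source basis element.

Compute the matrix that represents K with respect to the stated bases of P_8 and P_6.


the matrix is [[0, 0, 2, 0, 2, 0, 2, 0, 2]; [0, 0, 0, 6, 0, 10, 0, 14, 0]; [0, 0, 0, 0, 12, 0, 30, 0, 56]; [0, 0, 0, 0, 0, 20, 0, 70, 0]; [0, 0, 0, 0, 0, 0, 30, 0, 140]; [0, 0, 0, 0, 0, 0, 0, 42, 0]; [0, 0, 0, 0, 0, 0, 0, 0, 56]] (rows listed top to bottom)

image of 1: 0
image of x: 0
image of x^2: 2
image of x^3: 6x
image of x^4: 12x^2 + 2
image of x^5: 20x^3 + 10x
image of x^6: 30x^4 + 30x^2 + 2
image of x^7: 42x^5 + 70x^3 + 14x
image of x^8: 56x^6 + 140x^4 + 56x^2 + 2
each image's coordinates form column j of the matrix


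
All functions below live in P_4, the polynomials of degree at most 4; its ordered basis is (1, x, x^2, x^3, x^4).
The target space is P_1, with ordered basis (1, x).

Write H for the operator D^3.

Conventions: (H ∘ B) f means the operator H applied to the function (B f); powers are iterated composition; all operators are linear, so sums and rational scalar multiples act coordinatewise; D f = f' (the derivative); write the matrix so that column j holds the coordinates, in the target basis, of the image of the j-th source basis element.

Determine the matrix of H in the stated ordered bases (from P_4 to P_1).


image of 1: 0
image of x: 0
image of x^2: 0
image of x^3: 6
image of x^4: 24x
each image's coordinates form column j of the matrix

the matrix is [[0, 0, 0, 6, 0]; [0, 0, 0, 0, 24]] (rows listed top to bottom)


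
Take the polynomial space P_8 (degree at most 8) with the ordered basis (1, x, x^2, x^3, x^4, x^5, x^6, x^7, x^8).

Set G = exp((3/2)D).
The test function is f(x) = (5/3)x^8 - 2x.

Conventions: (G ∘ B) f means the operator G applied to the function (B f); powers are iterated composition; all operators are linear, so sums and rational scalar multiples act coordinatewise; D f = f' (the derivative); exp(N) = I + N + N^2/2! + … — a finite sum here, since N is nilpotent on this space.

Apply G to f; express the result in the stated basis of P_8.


order-1 term: 20x^7 - 3
order-2 term: 105x^6
order-3 term: 315x^5
order-4 term: (4725/8)x^4
order-5 term: (2835/4)x^3
order-6 term: (8505/16)x^2
order-7 term: (3645/16)x
order-8 term: 10935/256
the series for exp((3/2)D) f terminates at order 8
exp((3/2)D) f = (5/3)x^8 + 20x^7 + 105x^6 + 315x^5 + (4725/8)x^4 + (2835/4)x^3 + (8505/16)x^2 + (3613/16)x + 10167/256

g(x) = (5/3)x^8 + 20x^7 + 105x^6 + 315x^5 + (4725/8)x^4 + (2835/4)x^3 + (8505/16)x^2 + (3613/16)x + 10167/256


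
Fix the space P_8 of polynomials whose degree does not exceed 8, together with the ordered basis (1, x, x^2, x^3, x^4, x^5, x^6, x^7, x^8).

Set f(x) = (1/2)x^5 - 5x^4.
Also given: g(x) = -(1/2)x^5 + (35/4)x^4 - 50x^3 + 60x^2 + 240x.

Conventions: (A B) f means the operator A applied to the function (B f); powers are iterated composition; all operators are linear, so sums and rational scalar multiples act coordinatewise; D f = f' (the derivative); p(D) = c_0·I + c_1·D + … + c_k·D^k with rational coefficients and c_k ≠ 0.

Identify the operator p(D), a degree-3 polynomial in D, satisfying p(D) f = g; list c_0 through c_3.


p(D) = -I + (3/2)·D − 2·D^2 − 2·D^3, i.e. c_0 = -1, c_1 = 3/2, c_2 = -2, c_3 = -2

D^0 f = (1/2)x^5 - 5x^4
D^1 f = (5/2)x^4 - 20x^3
D^2 f = 10x^3 - 60x^2
D^3 f = 30x^2 - 120x
matching coefficients of g against c_0 f + c_1 Df + … from the top degree down determines the c_i
solution: c_0 = -1, c_1 = 3/2, c_2 = -2, c_3 = -2


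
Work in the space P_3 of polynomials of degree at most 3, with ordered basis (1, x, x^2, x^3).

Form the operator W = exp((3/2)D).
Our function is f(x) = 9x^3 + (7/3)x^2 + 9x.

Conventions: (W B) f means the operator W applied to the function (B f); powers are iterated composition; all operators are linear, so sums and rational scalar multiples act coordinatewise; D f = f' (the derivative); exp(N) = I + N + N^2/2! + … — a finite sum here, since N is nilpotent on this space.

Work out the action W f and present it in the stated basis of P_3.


order-1 term: (81/2)x^2 + 7x + 27/2
order-2 term: (243/4)x + 21/4
order-3 term: 243/8
the series for exp((3/2)D) f terminates at order 3
exp((3/2)D) f = 9x^3 + (257/6)x^2 + (307/4)x + 393/8

the result is g(x) = 9x^3 + (257/6)x^2 + (307/4)x + 393/8


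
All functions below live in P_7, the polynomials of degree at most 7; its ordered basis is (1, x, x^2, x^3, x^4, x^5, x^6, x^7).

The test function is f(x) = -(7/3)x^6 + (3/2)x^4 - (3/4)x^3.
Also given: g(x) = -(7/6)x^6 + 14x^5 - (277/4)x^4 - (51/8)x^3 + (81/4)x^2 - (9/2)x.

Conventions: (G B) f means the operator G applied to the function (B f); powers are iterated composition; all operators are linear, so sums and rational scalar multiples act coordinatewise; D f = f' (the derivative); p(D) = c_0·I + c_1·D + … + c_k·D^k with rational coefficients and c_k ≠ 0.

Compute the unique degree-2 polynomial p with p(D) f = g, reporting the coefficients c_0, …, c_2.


D^0 f = -(7/3)x^6 + (3/2)x^4 - (3/4)x^3
D^1 f = -14x^5 + 6x^3 - (9/4)x^2
D^2 f = -70x^4 + 18x^2 - (9/2)x
matching coefficients of g against c_0 f + c_1 Df + … from the top degree down determines the c_i
solution: c_0 = 1/2, c_1 = -1, c_2 = 1

p(D) = (1/2)·I − D + D^2, i.e. c_0 = 1/2, c_1 = -1, c_2 = 1


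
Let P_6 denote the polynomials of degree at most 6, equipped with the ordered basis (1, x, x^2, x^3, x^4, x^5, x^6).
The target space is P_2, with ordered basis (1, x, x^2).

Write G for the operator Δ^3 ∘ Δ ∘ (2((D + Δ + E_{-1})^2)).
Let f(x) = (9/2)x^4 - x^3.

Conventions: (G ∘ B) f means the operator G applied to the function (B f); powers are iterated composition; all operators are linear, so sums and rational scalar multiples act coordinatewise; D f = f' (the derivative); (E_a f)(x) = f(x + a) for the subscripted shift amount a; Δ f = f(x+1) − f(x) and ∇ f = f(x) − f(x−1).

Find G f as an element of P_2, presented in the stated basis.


D f = 18x^3 - 3x^2
Δ f = 18x^3 + 24x^2 + 15x + 7/2
E_{-1} f = (9/2)x^4 - 19x^3 + 30x^2 - 21x + 11/2
(D + Δ + E_{-1}) f = (9/2)x^4 + 17x^3 + 51x^2 - 6x + 9
D (D + Δ + E_{-1}) f = 18x^3 + 51x^2 + 102x - 6
Δ (D + Δ + E_{-1}) f = 18x^3 + 78x^2 + 171x + 133/2
E_{-1} (D + Δ + E_{-1}) f = (9/2)x^4 - x^3 + 27x^2 - 75x + 107/2
(D + Δ + E_{-1}) (D + Δ + E_{-1}) f = (9/2)x^4 + 35x^3 + 156x^2 + 198x + 114
(2((D + Δ + E_{-1})^2)) f = 9x^4 + 70x^3 + 312x^2 + 396x + 228
Δ (2((D + Δ + E_{-1})^2)) f = 36x^3 + 264x^2 + 870x + 787
Δ Δ (2((D + Δ + E_{-1})^2)) f = 108x^2 + 636x + 1170
Δ Δ Δ (2((D + Δ + E_{-1})^2)) f = 216x + 744
Δ Δ Δ Δ (2((D + Δ + E_{-1})^2)) f = 216

the image equals g(x) = 216


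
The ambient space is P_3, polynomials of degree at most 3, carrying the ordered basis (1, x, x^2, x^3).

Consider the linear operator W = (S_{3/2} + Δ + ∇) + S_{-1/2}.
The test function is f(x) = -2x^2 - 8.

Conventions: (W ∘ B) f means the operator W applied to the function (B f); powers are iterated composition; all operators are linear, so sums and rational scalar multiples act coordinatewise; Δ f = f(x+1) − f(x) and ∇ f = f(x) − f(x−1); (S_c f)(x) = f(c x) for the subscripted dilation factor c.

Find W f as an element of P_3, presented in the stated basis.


S_{3/2} f = -(9/2)x^2 - 8
Δ f = -4x - 2
∇ f = -4x + 2
(S_{3/2} + Δ + ∇) f = -(9/2)x^2 - 8x - 8
S_{-1/2} f = -(1/2)x^2 - 8
((S_{3/2} + Δ + ∇) + S_{-1/2}) f = -5x^2 - 8x - 16

g(x) = -5x^2 - 8x - 16


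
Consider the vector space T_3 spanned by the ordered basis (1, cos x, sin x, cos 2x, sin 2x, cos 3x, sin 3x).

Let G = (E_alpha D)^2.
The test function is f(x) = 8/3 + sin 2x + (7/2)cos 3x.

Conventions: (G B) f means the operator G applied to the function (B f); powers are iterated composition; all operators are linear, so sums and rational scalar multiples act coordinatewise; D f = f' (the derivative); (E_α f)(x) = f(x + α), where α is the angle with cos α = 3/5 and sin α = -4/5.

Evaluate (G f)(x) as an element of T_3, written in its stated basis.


g(x) = -(1344/625)cos 2x + (2108/625)sin 2x - (740439/31250)cos 3x + (324324/15625)sin 3x

D f = 2cos 2x - (21/2)sin 3x
E_alpha D f = -(14/25)cos 2x + (48/25)sin 2x + (462/125)cos 3x + (2457/250)sin 3x
D (E_alpha D) f = (96/25)cos 2x + (28/25)sin 2x + (7371/250)cos 3x - (1386/125)sin 3x
E_alpha D (E_alpha D) f = -(1344/625)cos 2x + (2108/625)sin 2x - (740439/31250)cos 3x + (324324/15625)sin 3x


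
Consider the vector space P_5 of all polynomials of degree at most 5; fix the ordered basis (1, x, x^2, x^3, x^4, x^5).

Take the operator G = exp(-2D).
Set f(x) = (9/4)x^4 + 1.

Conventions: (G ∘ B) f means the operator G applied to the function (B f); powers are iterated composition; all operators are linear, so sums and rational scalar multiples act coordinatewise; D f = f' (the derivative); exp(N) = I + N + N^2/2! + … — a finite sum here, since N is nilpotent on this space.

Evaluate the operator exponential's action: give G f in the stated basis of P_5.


order-1 term: -18x^3
order-2 term: 54x^2
order-3 term: -72x
order-4 term: 36
the series for exp(-2D) f terminates at order 4
exp(-2D) f = (9/4)x^4 - 18x^3 + 54x^2 - 72x + 37

the image equals g(x) = (9/4)x^4 - 18x^3 + 54x^2 - 72x + 37


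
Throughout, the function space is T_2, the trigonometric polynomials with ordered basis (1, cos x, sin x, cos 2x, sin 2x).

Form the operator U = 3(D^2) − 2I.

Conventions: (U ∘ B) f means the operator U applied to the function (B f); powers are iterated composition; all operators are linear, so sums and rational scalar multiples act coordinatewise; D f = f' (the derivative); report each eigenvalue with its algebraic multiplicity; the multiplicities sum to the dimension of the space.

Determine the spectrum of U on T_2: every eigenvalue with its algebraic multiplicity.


image of 1: -2
image of cos x: -5cos x
image of sin x: -5sin x
image of cos 2x: -14cos 2x
image of sin 2x: -14sin 2x
the matrix is diagonal; its diagonal is (-2, -5, -5, -14, -14)
for a triangular matrix the eigenvalues are the diagonal entries, with algebraic multiplicity their repetition count

λ = -14 (multiplicity 2), λ = -5 (multiplicity 2), λ = -2 (multiplicity 1)


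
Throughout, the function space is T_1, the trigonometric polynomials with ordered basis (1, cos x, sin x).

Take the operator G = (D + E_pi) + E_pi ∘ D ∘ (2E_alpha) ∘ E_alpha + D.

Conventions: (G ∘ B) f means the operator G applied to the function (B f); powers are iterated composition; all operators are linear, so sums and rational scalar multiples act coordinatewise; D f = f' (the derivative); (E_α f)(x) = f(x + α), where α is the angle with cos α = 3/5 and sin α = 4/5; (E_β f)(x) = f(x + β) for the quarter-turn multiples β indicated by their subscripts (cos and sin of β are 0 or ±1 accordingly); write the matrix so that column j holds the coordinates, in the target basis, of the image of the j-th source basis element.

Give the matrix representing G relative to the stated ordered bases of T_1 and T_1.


image of 1: 1
image of cos x: (23/25)cos x - (64/25)sin x
image of sin x: (64/25)cos x + (23/25)sin x
each image's coordinates form column j of the matrix

the matrix is [[1, 0, 0]; [0, 23/25, 64/25]; [0, -64/25, 23/25]] (rows listed top to bottom)


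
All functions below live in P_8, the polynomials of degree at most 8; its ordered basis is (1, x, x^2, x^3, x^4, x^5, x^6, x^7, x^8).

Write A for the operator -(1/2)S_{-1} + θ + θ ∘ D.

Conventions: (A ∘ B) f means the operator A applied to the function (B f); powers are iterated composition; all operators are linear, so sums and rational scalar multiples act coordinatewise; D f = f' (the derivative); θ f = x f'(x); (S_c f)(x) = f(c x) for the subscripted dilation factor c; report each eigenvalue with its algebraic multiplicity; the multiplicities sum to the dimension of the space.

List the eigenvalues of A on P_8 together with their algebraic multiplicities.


image of 1: -1/2
image of x: (3/2)x
image of x^2: (3/2)x^2 + 2x
image of x^3: (7/2)x^3 + 6x^2
image of x^4: (7/2)x^4 + 12x^3
image of x^5: (11/2)x^5 + 20x^4
image of x^6: (11/2)x^6 + 30x^5
image of x^7: (15/2)x^7 + 42x^6
image of x^8: (15/2)x^8 + 56x^7
the matrix is upper triangular; its diagonal is (-1/2, 3/2, 3/2, 7/2, 7/2, 11/2, 11/2, 15/2, 15/2)
for a triangular matrix the eigenvalues are the diagonal entries, with algebraic multiplicity their repetition count

λ = -1/2 (multiplicity 1), λ = 3/2 (multiplicity 2), λ = 7/2 (multiplicity 2), λ = 11/2 (multiplicity 2), λ = 15/2 (multiplicity 2)


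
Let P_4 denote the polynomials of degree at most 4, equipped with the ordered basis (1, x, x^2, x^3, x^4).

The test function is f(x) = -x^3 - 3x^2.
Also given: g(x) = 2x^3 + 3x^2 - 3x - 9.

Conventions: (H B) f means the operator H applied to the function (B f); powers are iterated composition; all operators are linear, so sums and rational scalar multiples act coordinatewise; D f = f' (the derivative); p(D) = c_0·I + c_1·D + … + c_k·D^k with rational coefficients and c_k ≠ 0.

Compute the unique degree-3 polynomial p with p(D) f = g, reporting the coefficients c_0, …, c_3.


D^0 f = -x^3 - 3x^2
D^1 f = -3x^2 - 6x
D^2 f = -6x - 6
D^3 f = -6
matching coefficients of g against c_0 f + c_1 Df + … from the top degree down determines the c_i
solution: c_0 = -2, c_1 = 1, c_2 = -1/2, c_3 = 2

p(D) = -2·I + D − (1/2)·D^2 + 2·D^3, i.e. c_0 = -2, c_1 = 1, c_2 = -1/2, c_3 = 2


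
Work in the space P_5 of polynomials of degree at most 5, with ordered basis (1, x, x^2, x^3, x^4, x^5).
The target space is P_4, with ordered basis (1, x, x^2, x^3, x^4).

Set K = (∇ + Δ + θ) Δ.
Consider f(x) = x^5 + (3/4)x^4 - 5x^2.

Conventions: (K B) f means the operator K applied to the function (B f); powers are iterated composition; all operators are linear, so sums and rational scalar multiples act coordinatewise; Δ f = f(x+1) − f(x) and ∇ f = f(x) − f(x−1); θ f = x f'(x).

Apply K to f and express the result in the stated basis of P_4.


the image equals g(x) = 20x^4 + 79x^3 + 107x^2 + 96x + 22

Δ f = 5x^4 + 13x^3 + (29/2)x^2 - 2x - 13/4
∇ Δ f = 20x^3 + 9x^2 + 10x - 17/2
Δ Δ f = 20x^3 + 69x^2 + 88x + 61/2
θ Δ f = 20x^4 + 39x^3 + 29x^2 - 2x
(∇ + Δ + θ) Δ f = 20x^4 + 79x^3 + 107x^2 + 96x + 22


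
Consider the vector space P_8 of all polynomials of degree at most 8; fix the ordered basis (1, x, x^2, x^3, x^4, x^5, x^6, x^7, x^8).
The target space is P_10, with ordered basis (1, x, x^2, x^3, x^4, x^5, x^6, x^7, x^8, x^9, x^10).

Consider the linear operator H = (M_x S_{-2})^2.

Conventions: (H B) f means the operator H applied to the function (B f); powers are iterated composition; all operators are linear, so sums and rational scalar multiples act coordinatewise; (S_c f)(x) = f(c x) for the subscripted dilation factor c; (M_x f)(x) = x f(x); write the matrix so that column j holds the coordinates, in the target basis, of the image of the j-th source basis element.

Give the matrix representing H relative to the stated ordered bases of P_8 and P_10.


image of 1: -2x^2
image of x: -8x^3
image of x^2: -32x^4
image of x^3: -128x^5
image of x^4: -512x^6
image of x^5: -2048x^7
image of x^6: -8192x^8
image of x^7: -32768x^9
image of x^8: -131072x^10
each image's coordinates form column j of the matrix

the matrix is [[0, 0, 0, 0, 0, 0, 0, 0, 0]; [0, 0, 0, 0, 0, 0, 0, 0, 0]; [-2, 0, 0, 0, 0, 0, 0, 0, 0]; [0, -8, 0, 0, 0, 0, 0, 0, 0]; [0, 0, -32, 0, 0, 0, 0, 0, 0]; [0, 0, 0, -128, 0, 0, 0, 0, 0]; [0, 0, 0, 0, -512, 0, 0, 0, 0]; [0, 0, 0, 0, 0, -2048, 0, 0, 0]; [0, 0, 0, 0, 0, 0, -8192, 0, 0]; [0, 0, 0, 0, 0, 0, 0, -32768, 0]; [0, 0, 0, 0, 0, 0, 0, 0, -131072]] (rows listed top to bottom)


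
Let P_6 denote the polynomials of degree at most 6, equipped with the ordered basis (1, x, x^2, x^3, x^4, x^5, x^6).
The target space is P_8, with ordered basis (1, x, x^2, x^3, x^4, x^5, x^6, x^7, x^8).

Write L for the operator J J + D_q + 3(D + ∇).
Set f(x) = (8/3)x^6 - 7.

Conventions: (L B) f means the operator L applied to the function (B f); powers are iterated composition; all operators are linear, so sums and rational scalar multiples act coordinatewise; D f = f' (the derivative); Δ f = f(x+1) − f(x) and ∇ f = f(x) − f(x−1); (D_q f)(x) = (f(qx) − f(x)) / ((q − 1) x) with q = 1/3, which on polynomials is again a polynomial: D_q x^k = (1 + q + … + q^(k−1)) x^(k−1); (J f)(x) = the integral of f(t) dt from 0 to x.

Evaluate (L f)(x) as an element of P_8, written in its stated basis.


J f = (8/21)x^7 - 7x
J J f = (1/21)x^8 - (7/2)x^2
D_q f = (2912/729)x^5
D f = 16x^5
∇ f = 16x^5 - 40x^4 + (160/3)x^3 - 40x^2 + 16x - 8/3
(D + ∇) f = 32x^5 - 40x^4 + (160/3)x^3 - 40x^2 + 16x - 8/3
(3(D + ∇)) f = 96x^5 - 120x^4 + 160x^3 - 120x^2 + 48x - 8
(J J + D_q + 3(D + ∇)) f = (1/21)x^8 + (72896/729)x^5 - 120x^4 + 160x^3 - (247/2)x^2 + 48x - 8

g(x) = (1/21)x^8 + (72896/729)x^5 - 120x^4 + 160x^3 - (247/2)x^2 + 48x - 8


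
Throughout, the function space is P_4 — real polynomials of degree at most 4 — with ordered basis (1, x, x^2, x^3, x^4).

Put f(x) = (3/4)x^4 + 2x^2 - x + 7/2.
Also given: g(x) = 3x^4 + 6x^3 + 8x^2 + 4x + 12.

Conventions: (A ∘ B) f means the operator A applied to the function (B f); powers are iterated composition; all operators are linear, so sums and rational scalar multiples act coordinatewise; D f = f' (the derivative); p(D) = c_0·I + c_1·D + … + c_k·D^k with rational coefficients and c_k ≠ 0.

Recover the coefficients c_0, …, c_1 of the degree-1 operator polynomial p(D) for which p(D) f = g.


D^0 f = (3/4)x^4 + 2x^2 - x + 7/2
D^1 f = 3x^3 + 4x - 1
matching coefficients of g against c_0 f + c_1 Df + … from the top degree down determines the c_i
solution: c_0 = 4, c_1 = 2

c_0 = 4, c_1 = 2


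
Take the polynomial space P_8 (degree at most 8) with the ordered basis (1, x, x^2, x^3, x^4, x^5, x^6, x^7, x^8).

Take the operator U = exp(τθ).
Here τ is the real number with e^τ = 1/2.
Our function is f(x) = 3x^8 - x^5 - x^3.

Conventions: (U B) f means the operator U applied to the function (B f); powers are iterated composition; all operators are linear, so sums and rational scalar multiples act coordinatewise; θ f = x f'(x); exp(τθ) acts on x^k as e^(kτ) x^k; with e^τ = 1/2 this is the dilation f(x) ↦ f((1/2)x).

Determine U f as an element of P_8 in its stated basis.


the image equals g(x) = (3/256)x^8 - (1/32)x^5 - (1/8)x^3

exp(τθ) x^k = e^(kτ) x^k; with e^τ = 1/2 this sends x^k to (1/2)^k x^k
x^3 ↦ 1/8 x^3
x^5 ↦ 1/32 x^5
x^8 ↦ 1/256 x^8
applying this coordinatewise to f: exp(τθ) f = (3/256)x^8 - (1/32)x^5 - (1/8)x^3


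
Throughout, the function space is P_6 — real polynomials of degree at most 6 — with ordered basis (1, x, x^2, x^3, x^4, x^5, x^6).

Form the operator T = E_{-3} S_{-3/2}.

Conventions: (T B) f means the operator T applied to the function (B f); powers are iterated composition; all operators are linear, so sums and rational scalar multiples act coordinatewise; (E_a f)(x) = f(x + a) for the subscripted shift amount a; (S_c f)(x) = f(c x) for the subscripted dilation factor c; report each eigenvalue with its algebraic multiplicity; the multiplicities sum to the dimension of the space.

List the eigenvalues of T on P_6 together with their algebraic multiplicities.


λ = -243/32 (multiplicity 1), λ = -27/8 (multiplicity 1), λ = -3/2 (multiplicity 1), λ = 1 (multiplicity 1), λ = 9/4 (multiplicity 1), λ = 81/16 (multiplicity 1), λ = 729/64 (multiplicity 1)

image of 1: 1
image of x: -(3/2)x + 9/2
image of x^2: (9/4)x^2 - (27/2)x + 81/4
image of x^3: -(27/8)x^3 + (243/8)x^2 - (729/8)x + 729/8
image of x^4: (81/16)x^4 - (243/4)x^3 + (2187/8)x^2 - (2187/4)x + 6561/16
image of x^5: -(243/32)x^5 + (3645/32)x^4 - (10935/16)x^3 + (32805/16)x^2 - (98415/32)x + 59049/32
image of x^6: (729/64)x^6 - (6561/32)x^5 + (98415/64)x^4 - (98415/16)x^3 + (885735/64)x^2 - (531441/32)x + 531441/64
the matrix is upper triangular; its diagonal is (1, -3/2, 9/4, -27/8, 81/16, -243/32, 729/64)
for a triangular matrix the eigenvalues are the diagonal entries, with algebraic multiplicity their repetition count


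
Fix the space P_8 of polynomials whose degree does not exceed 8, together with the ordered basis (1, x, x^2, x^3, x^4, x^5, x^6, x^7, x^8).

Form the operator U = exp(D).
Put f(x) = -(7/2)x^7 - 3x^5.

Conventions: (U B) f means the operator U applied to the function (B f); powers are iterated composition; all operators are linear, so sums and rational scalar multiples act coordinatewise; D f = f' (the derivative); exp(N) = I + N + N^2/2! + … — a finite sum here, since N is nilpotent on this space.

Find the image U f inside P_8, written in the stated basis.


the result is g(x) = -(7/2)x^7 - (49/2)x^6 - (153/2)x^5 - (275/2)x^4 - (305/2)x^3 - (207/2)x^2 - (79/2)x - 13/2

order-1 term: -(49/2)x^6 - 15x^4
order-2 term: -(147/2)x^5 - 30x^3
order-3 term: -(245/2)x^4 - 30x^2
order-4 term: -(245/2)x^3 - 15x
order-5 term: -(147/2)x^2 - 3
order-6 term: -(49/2)x
order-7 term: -7/2
the series for exp(D) f terminates at order 7
exp(D) f = -(7/2)x^7 - (49/2)x^6 - (153/2)x^5 - (275/2)x^4 - (305/2)x^3 - (207/2)x^2 - (79/2)x - 13/2


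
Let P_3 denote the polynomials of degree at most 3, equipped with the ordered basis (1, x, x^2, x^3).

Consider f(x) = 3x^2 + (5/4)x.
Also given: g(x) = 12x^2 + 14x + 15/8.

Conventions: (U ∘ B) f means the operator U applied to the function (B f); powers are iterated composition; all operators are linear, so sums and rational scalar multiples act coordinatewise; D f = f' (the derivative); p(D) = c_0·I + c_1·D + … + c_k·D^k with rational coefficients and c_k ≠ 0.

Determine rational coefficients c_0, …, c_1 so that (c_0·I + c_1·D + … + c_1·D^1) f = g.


c_0 = 4, c_1 = 3/2

D^0 f = 3x^2 + (5/4)x
D^1 f = 6x + 5/4
matching coefficients of g against c_0 f + c_1 Df + … from the top degree down determines the c_i
solution: c_0 = 4, c_1 = 3/2


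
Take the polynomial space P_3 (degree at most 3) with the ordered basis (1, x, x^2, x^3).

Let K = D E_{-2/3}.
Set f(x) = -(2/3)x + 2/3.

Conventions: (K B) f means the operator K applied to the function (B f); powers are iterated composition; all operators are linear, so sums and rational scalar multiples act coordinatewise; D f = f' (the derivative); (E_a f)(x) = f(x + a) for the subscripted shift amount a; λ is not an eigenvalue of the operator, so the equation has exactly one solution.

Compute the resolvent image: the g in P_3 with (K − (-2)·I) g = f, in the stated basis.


the image equals g(x) = -(1/3)x + 1/2

write g with unknown coordinates in the stated basis and equate coefficients in (K − (-2)·I) g = f
solving from the highest basis element down gives g = -(1/3)x + 1/2
check: K g = -1/3
so K g − (-2)·g = -(2/3)x + 2/3 = f ✓


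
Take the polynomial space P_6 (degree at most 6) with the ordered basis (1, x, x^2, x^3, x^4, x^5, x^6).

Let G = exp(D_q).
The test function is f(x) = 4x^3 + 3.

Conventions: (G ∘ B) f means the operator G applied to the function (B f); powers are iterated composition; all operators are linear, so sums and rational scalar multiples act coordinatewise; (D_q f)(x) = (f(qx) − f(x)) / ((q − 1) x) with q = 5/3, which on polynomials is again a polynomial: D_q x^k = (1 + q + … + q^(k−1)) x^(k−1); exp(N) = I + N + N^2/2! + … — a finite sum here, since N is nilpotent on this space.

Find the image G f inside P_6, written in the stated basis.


g(x) = 4x^3 + (196/9)x^2 + (784/27)x + 1027/81

order-1 term: (196/9)x^2
order-2 term: (784/27)x
order-3 term: 784/81
the series for exp(D_q) f terminates at order 3
exp(D_q) f = 4x^3 + (196/9)x^2 + (784/27)x + 1027/81


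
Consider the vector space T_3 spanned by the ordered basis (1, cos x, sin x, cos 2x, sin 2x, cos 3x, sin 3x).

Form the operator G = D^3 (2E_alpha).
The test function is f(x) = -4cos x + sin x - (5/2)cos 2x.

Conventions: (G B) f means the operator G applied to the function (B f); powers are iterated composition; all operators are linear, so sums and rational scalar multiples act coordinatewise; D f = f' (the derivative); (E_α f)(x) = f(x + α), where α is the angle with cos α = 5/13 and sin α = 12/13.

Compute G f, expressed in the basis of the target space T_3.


g(x) = -(106/13)cos x - (16/13)sin x - (4800/169)cos 2x + (4760/169)sin 2x

E_alpha f = -(8/13)cos x + (53/13)sin x + (595/338)cos 2x + (300/169)sin 2x
(2E_alpha) f = -(16/13)cos x + (106/13)sin x + (595/169)cos 2x + (600/169)sin 2x
D (2E_alpha) f = (106/13)cos x + (16/13)sin x + (1200/169)cos 2x - (1190/169)sin 2x
D D (2E_alpha) f = (16/13)cos x - (106/13)sin x - (2380/169)cos 2x - (2400/169)sin 2x
D D D (2E_alpha) f = -(106/13)cos x - (16/13)sin x - (4800/169)cos 2x + (4760/169)sin 2x


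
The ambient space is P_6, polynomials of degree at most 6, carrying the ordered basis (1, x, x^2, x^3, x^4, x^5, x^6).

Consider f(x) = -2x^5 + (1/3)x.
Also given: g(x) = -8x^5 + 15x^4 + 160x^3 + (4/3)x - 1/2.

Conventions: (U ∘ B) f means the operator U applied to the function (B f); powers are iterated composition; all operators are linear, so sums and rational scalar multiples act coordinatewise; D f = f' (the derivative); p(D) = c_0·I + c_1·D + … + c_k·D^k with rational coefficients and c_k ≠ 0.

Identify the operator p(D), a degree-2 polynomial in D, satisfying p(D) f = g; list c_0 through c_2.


D^0 f = -2x^5 + (1/3)x
D^1 f = -10x^4 + 1/3
D^2 f = -40x^3
matching coefficients of g against c_0 f + c_1 Df + … from the top degree down determines the c_i
solution: c_0 = 4, c_1 = -3/2, c_2 = -4

p(D) = 4·I − (3/2)·D − 4·D^2, i.e. c_0 = 4, c_1 = -3/2, c_2 = -4


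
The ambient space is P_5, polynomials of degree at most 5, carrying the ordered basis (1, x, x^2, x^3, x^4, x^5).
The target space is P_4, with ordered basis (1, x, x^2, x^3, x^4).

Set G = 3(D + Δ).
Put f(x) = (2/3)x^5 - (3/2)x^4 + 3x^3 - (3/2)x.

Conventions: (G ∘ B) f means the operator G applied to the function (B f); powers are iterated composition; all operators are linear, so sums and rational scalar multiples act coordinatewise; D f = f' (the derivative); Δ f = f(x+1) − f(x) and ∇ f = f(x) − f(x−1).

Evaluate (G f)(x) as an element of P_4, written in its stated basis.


D f = (10/3)x^4 - 6x^3 + 9x^2 - 3/2
Δ f = (10/3)x^4 + (2/3)x^3 + (20/3)x^2 + (19/3)x + 2/3
(D + Δ) f = (20/3)x^4 - (16/3)x^3 + (47/3)x^2 + (19/3)x - 5/6
(3(D + Δ)) f = 20x^4 - 16x^3 + 47x^2 + 19x - 5/2

g(x) = 20x^4 - 16x^3 + 47x^2 + 19x - 5/2


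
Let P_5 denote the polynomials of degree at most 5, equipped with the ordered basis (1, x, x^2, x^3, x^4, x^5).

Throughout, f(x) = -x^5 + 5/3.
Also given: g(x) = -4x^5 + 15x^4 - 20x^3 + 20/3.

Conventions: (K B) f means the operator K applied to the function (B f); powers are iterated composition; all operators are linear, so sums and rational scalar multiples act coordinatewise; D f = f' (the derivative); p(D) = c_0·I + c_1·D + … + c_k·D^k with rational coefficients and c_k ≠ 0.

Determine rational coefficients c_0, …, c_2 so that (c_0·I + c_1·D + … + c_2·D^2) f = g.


c_0 = 4, c_1 = -3, c_2 = 1

D^0 f = -x^5 + 5/3
D^1 f = -5x^4
D^2 f = -20x^3
matching coefficients of g against c_0 f + c_1 Df + … from the top degree down determines the c_i
solution: c_0 = 4, c_1 = -3, c_2 = 1


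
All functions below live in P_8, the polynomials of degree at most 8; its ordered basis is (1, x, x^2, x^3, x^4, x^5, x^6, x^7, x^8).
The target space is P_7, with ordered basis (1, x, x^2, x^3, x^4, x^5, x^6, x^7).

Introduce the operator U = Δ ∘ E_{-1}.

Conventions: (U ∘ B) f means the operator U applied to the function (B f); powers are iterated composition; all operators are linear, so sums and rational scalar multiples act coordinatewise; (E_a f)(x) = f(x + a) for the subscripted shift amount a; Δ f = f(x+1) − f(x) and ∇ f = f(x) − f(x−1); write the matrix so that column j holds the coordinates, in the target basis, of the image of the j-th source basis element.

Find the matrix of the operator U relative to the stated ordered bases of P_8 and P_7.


image of 1: 0
image of x: 1
image of x^2: 2x - 1
image of x^3: 3x^2 - 3x + 1
image of x^4: 4x^3 - 6x^2 + 4x - 1
image of x^5: 5x^4 - 10x^3 + 10x^2 - 5x + 1
image of x^6: 6x^5 - 15x^4 + 20x^3 - 15x^2 + 6x - 1
image of x^7: 7x^6 - 21x^5 + 35x^4 - 35x^3 + 21x^2 - 7x + 1
image of x^8: 8x^7 - 28x^6 + 56x^5 - 70x^4 + 56x^3 - 28x^2 + 8x - 1
each image's coordinates form column j of the matrix

the matrix is [[0, 1, -1, 1, -1, 1, -1, 1, -1]; [0, 0, 2, -3, 4, -5, 6, -7, 8]; [0, 0, 0, 3, -6, 10, -15, 21, -28]; [0, 0, 0, 0, 4, -10, 20, -35, 56]; [0, 0, 0, 0, 0, 5, -15, 35, -70]; [0, 0, 0, 0, 0, 0, 6, -21, 56]; [0, 0, 0, 0, 0, 0, 0, 7, -28]; [0, 0, 0, 0, 0, 0, 0, 0, 8]] (rows listed top to bottom)


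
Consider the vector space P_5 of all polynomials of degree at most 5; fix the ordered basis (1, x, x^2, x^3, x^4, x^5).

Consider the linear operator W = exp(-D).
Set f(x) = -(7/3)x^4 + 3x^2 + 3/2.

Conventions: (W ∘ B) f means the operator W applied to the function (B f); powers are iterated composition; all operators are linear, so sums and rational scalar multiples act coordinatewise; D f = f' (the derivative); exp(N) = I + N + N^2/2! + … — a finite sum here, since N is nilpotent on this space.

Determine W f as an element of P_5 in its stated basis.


the result is g(x) = -(7/3)x^4 + (28/3)x^3 - 11x^2 + (10/3)x + 13/6

order-1 term: (28/3)x^3 - 6x
order-2 term: -14x^2 + 3
order-3 term: (28/3)x
order-4 term: -7/3
the series for exp(-D) f terminates at order 4
exp(-D) f = -(7/3)x^4 + (28/3)x^3 - 11x^2 + (10/3)x + 13/6


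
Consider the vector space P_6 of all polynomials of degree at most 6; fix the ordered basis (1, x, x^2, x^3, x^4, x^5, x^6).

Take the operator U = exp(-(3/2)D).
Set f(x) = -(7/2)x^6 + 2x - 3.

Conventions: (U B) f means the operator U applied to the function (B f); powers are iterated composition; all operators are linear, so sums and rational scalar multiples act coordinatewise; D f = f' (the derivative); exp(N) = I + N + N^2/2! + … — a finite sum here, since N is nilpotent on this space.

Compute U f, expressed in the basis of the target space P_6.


order-1 term: (63/2)x^5 - 3
order-2 term: -(945/8)x^4
order-3 term: (945/4)x^3
order-4 term: -(8505/32)x^2
order-5 term: (5103/32)x
order-6 term: -5103/128
the series for exp(-(3/2)D) f terminates at order 6
exp(-(3/2)D) f = -(7/2)x^6 + (63/2)x^5 - (945/8)x^4 + (945/4)x^3 - (8505/32)x^2 + (5167/32)x - 5871/128

the result is g(x) = -(7/2)x^6 + (63/2)x^5 - (945/8)x^4 + (945/4)x^3 - (8505/32)x^2 + (5167/32)x - 5871/128


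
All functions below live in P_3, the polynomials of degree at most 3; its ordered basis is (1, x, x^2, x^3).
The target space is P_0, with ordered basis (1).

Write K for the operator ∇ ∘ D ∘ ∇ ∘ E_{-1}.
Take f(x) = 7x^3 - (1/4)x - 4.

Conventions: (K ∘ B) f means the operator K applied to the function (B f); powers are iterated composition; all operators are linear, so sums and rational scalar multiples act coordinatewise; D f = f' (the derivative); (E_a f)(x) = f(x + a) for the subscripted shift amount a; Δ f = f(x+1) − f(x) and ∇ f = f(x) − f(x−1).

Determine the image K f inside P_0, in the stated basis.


E_{-1} f = 7x^3 - 21x^2 + (83/4)x - 43/4
∇ E_{-1} f = 21x^2 - 63x + 195/4
D (∇ ∘ E_{-1}) f = 42x - 63
∇ D (∇ ∘ E_{-1}) f = 42

the image equals g(x) = 42
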